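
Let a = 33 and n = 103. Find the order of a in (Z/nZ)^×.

By Lagrange's theorem, ord_103(33) divides φ(103) = 103 − 1 = 102 = 2 · 3 · 17.
Divisors of 102: 1, 2, 3, 6, 17, 34, 51, 102.
Test each divisor d:
33^1 ≡ 33 (mod 103)
33^2 ≡ 59 (mod 103)
33^3 ≡ 93 (mod 103)
33^6 ≡ 100 (mod 103)
33^17 ≡ 46 (mod 103)
33^34 ≡ 56 (mod 103)
33^51 ≡ 1 (mod 103) ✓
The smallest such exponent is 51, so the order of 33 is 51.

51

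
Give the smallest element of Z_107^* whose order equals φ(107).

φ(107) = 107 − 1 = 106 = 2 · 53.
g is a primitive root iff g^(106/q) ≢ 1 (mod 107) for each prime q ∈ {2, 53}.
g = 2: 2^53 ≡ 106; 2^2 ≡ 4 — none is 1, so 2 is a primitive root.
Hence the least primitive root of 107 is 2.

2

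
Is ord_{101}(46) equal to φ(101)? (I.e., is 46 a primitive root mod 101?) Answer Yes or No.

Yes

φ(101) = 101 − 1 = 100 = 2^2 · 5^2.
An element g generates (Z/101Z)^× iff g^(100/q) ≢ 1 (mod 101) for each prime q ∈ {2, 5}.
46^50 ≡ 100 (mod 101)  [q = 2: ≢ 1 ✓]
46^20 ≡ 36 (mod 101)  [q = 5: ≢ 1 ✓]
All checks pass, so 46 has order 100 and is a primitive root modulo 101.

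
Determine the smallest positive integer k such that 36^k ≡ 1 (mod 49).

By Lagrange's theorem, ord_49(36) divides φ(49) = φ(7^2) = 7·(7−1) = 42 = 2 · 3 · 7.
Divisors of 42: 1, 2, 3, 6, 7, 14, 21, 42.
Test each divisor d:
36^1 ≡ 36
36^2 ≡ 22
36^3 ≡ 8
36^6 ≡ 15
36^7 ≡ 1
So ord_49(36) = 7.

7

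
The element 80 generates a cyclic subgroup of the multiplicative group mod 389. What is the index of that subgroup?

4

By Lagrange's theorem, ord_389(80) divides φ(389) = 389 − 1 = 388 = 2^2 · 97.
Divisors of 388: 1, 2, 4, 97, 194, 388.
Evaluate successive powers at the divisors of 388:
80^1 ≡ 80 (mod 389)
80^2 ≡ 176 (mod 389)
80^4 ≡ 245 (mod 389)
80^97 ≡ 1 (mod 389) ✓
The order of 80 is 97, so the subgroup it generates has 97 elements.
Index = |(Z/389Z)^×| / |⟨80⟩| = 388 / 97 = 4.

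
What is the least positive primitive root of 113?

3

φ(113) = 113 − 1 = 112 = 2^4 · 7.
g is a primitive root iff g^(112/q) ≢ 1 (mod 113) for each prime q ∈ {2, 7}.
g = 2: 2^56 ≡ 1 — hits 1, so not a primitive root.
g = 3: 3^56 ≡ 112; 3^16 ≡ 49 — none is 1, so 3 is a primitive root.
Hence the least primitive root of 113 is 3.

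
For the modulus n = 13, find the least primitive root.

2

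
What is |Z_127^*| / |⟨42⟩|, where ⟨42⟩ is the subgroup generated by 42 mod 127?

2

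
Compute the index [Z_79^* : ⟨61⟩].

3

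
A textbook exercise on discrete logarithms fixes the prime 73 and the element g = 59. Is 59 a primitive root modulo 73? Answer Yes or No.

Yes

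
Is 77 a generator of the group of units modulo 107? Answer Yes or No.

φ(107) = 107 − 1 = 106 = 2 · 53.
Test 77^(106/q) mod 107 for each prime factor q of 106:
77^53 ≡ 106 (mod 107)  [q = 2: ≢ 1 ✓]
77^2 ≡ 44 (mod 107)  [q = 53: ≢ 1 ✓]
Every test exponent gives a nontrivial residue, hence 77 generates the full group.

Yes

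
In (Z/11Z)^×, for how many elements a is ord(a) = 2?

1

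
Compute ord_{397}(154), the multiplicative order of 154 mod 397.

99

By Lagrange's theorem, ord_397(154) divides φ(397) = 397 − 1 = 396 = 2^2 · 3^2 · 11.
Divisors of 396: 1, 2, 3, 4, 6, 9, 11, 12, 18, 22, 33, 36, 44, 66, 99, 132, 198, 396.
Evaluate successive powers at the divisors of 396:
154^1 ≡ 154 (mod 397)
154^2 ≡ 293 (mod 397)
154^3 ≡ 261 (mod 397)
154^4 ≡ 97 (mod 397)
154^6 ≡ 234 (mod 397)
154^9 ≡ 333 (mod 397)
154^11 ≡ 304 (mod 397)
154^12 ≡ 367 (mod 397)
154^18 ≡ 126 (mod 397)
154^22 ≡ 312 (mod 397)
154^33 ≡ 362 (mod 397)
154^36 ≡ 393 (mod 397)
154^44 ≡ 79 (mod 397)
154^66 ≡ 34 (mod 397)
154^99 ≡ 1 (mod 397) ✓
So ord_397(154) = 99.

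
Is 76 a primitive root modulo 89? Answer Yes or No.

φ(89) = 89 − 1 = 88 = 2^3 · 11.
76 is a primitive root mod 89 iff 76^(φ(89)/q) ≢ 1 for every prime q | φ(89), i.e. q ∈ {2, 11}.
76^44 ≡ 88 (mod 89)  [q = 2: ≢ 1 ✓]
76^8 ≡ 64 (mod 89)  [q = 11: ≢ 1 ✓]
All checks pass, so 76 has order 88 and is a primitive root modulo 89.

Yes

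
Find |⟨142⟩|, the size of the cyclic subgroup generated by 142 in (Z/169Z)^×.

26

ord(142) | φ(169) = φ(13^2) = 13·(13−1) = 156 = 2^2 · 3 · 13.
Divisors of 156: 1, 2, 3, 4, 6, 12, 13, 26, 39, 52, 78, 156.
Evaluate successive powers at the divisors of 156:
142^1 ≡ 142 (mod 169)
142^2 ≡ 53 (mod 169)
142^3 ≡ 90 (mod 169)
142^4 ≡ 105 (mod 169)
142^6 ≡ 157 (mod 169)
142^12 ≡ 144 (mod 169)
142^13 ≡ 168 (mod 169)
142^26 ≡ 1 (mod 169) ✓
Hence ord(142) = 26.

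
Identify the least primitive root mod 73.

5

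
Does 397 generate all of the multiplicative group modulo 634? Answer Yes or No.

φ(634) = φ(2)·φ(317) = 1·316 = 316 = 2^2 · 79.
Test 397^(316/q) mod 634 for each prime factor q of 316:
397^158 ≡ 633 (mod 634)  [q = 2: ≢ 1 ✓]
397^4 ≡ 113 (mod 634)  [q = 79: ≢ 1 ✓]
None equal 1, so ord_634(397) = 316: 397 is a primitive root.

Yes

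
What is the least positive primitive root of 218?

11

φ(218) = φ(2)·φ(109) = 1·108 = 108 = 2^2 · 3^3.
g is a primitive root iff g^(108/q) ≢ 1 (mod 218) for each prime q ∈ {2, 3}.
g = 2: gcd(2, 218) = 2 > 1, not a unit — skip.
g = 3: 3^54 ≡ 1 — hits 1, so not a primitive root.
g = 4: gcd(4, 218) = 2 > 1, not a unit — skip.
g = 5: 5^54 ≡ 1 — hits 1, so not a primitive root.
g = 6: gcd(6, 218) = 2 > 1, not a unit — skip.
g = 7: 7^54 ≡ 1 — hits 1, so not a primitive root.
g = 8: gcd(8, 218) = 2 > 1, not a unit — skip.
g = 9: 9^54 ≡ 1 — hits 1, so not a primitive root.
g = 10: gcd(10, 218) = 2 > 1, not a unit — skip.
g = 11: 11^54 ≡ 217; 11^36 ≡ 45 — none is 1, so 11 is a primitive root.
Hence the least primitive root of 218 is 11.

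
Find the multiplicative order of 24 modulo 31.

The order of 24 must divide φ(31) = 31 − 1 = 30 = 2 · 3 · 5.
Divisors of 30: 1, 2, 3, 5, 6, 10, 15, 30.
Test each divisor d:
24^1 ≡ 24
24^2 ≡ 18
24^3 ≡ 29
24^5 ≡ 26
24^6 ≡ 4
24^10 ≡ 25
24^15 ≡ 30
24^30 ≡ 1
The smallest such exponent is 30, so the order of 24 is 30.

30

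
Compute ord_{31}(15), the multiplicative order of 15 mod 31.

Since 15 ∈ (Z/31Z)^×, its order divides φ(31) = 31 − 1 = 30 = 2 · 3 · 5.
Divisors of 30: 1, 2, 3, 5, 6, 10, 15, 30.
Compute 15^d (mod 31) for the divisors d until we hit 1:
15^1 ≡ 15
15^2 ≡ 8
15^3 ≡ 27
15^5 ≡ 30
15^6 ≡ 16
15^10 ≡ 1
Hence ord(15) = 10.

10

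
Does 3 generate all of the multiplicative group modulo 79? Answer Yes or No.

Yes

φ(79) = 79 − 1 = 78 = 2 · 3 · 13.
An element g generates (Z/79Z)^× iff g^(78/q) ≢ 1 (mod 79) for each prime q ∈ {2, 3, 13}.
3^39 ≡ 78 (mod 79)  [q = 2: ≢ 1 ✓]
3^26 ≡ 23 (mod 79)  [q = 3: ≢ 1 ✓]
3^6 ≡ 18 (mod 79)  [q = 13: ≢ 1 ✓]
Every test exponent gives a nontrivial residue, hence 3 generates the full group.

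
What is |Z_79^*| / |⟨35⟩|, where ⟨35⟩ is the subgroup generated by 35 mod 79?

The order of 35 must divide φ(79) = 79 − 1 = 78 = 2 · 3 · 13.
Divisors of 78: 1, 2, 3, 6, 13, 26, 39, 78.
Check 35^d mod 79 for each divisor in increasing order:
35^1 ≡ 35 (mod 79)
35^2 ≡ 40 (mod 79)
35^3 ≡ 57 (mod 79)
35^6 ≡ 10 (mod 79)
35^13 ≡ 24 (mod 79)
35^26 ≡ 23 (mod 79)
35^39 ≡ 78 (mod 79)
35^78 ≡ 1 (mod 79) ✓
So ord_79(35) = 78, hence |⟨35⟩| = 78.
The index is φ(79) / ord(35) = 78 / 78 = 1.

1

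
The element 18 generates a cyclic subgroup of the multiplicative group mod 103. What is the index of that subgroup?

2

The order of 18 must divide φ(103) = 103 − 1 = 102 = 2 · 3 · 17.
Divisors of 102: 1, 2, 3, 6, 17, 34, 51, 102.
Check 18^d mod 103 for each divisor in increasing order:
18^1 ≡ 18
18^2 ≡ 15
18^3 ≡ 64
18^6 ≡ 79
18^17 ≡ 56
18^34 ≡ 46
18^51 ≡ 1
Thus |⟨18⟩| = ord(18) = 51.
The index is φ(103) / ord(18) = 102 / 51 = 2.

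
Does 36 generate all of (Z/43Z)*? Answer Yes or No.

No

φ(43) = 43 − 1 = 42 = 2 · 3 · 7.
It suffices to check that the order of 36 is not a proper divisor of 42: compute 36^(42/q) for q ∈ {2, 3, 7}.
36^21 ≡ 1 (mod 43)  [q = 2: ≡ 1 ✗]
36^14 ≡ 6 (mod 43)  [q = 3: ≢ 1 ✓]
36^6 ≡ 1 (mod 43)  [q = 7: ≡ 1 ✗]
36^21 ≡ 1 shows ord(36) | 21, strictly less than φ(43); not a primitive root.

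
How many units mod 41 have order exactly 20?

φ(41) = 41 − 1 = 40 = 2^3 · 5.
Since (Z/41Z)^× is cyclic of order 40, the number of elements of order d is φ(d) when d | 40 and 0 otherwise.
20 = 2^2 · 5 divides 40, and φ(20) = 8.

8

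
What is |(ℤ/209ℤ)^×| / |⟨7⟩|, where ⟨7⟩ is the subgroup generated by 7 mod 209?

6

ord(7) | φ(209) = φ(11·19) = (11−1)·(19−1) = 10·18 = 180 = 2^2 · 3^2 · 5.
Divisors of 180: 1, 2, 3, 4, 5, 6, 9, 10, 12, 15, 18, 20, 30, 36, 45, 60, 90, 180.
Test each divisor d:
7^1 ≡ 7 (mod 209)
7^2 ≡ 49 (mod 209)
7^3 ≡ 134 (mod 209)
7^4 ≡ 102 (mod 209)
7^5 ≡ 87 (mod 209)
7^6 ≡ 191 (mod 209)
7^9 ≡ 96 (mod 209)
7^10 ≡ 45 (mod 209)
7^12 ≡ 115 (mod 209)
7^15 ≡ 153 (mod 209)
7^18 ≡ 20 (mod 209)
7^20 ≡ 144 (mod 209)
7^30 ≡ 1 (mod 209) ✓
Thus |⟨7⟩| = ord(7) = 30.
The index is φ(209) / ord(7) = 180 / 30 = 6.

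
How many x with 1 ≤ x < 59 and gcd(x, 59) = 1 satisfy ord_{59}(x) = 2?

1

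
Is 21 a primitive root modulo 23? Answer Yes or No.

Yes

φ(23) = 23 − 1 = 22 = 2 · 11.
Test 21^(22/q) mod 23 for each prime factor q of 22:
21^11 ≡ 22 (mod 23)  [q = 2: ≢ 1 ✓]
21^2 ≡ 4 (mod 23)  [q = 11: ≢ 1 ✓]
Every test exponent gives a nontrivial residue, hence 21 generates the full group.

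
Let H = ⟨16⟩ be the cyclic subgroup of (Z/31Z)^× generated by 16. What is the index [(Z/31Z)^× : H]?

The order of 16 must divide φ(31) = 31 − 1 = 30 = 2 · 3 · 5.
Divisors of 30: 1, 2, 3, 5, 6, 10, 15, 30.
Test each divisor d:
16^1 ≡ 16
16^2 ≡ 8
16^3 ≡ 4
16^5 ≡ 1
The order of 16 is 5, so the subgroup it generates has 5 elements.
[(Z/31Z)^× : ⟨16⟩] = 30/5 = 6.

6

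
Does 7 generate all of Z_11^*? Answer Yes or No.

Yes

φ(11) = 11 − 1 = 10 = 2 · 5.
Test 7^(10/q) mod 11 for each prime factor q of 10:
7^5 ≡ 10 (mod 11)  [q = 2: ≢ 1 ✓]
7^2 ≡ 5 (mod 11)  [q = 5: ≢ 1 ✓]
All checks pass, so 7 has order 10 and is a primitive root modulo 11.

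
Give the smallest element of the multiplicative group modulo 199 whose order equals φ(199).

3

φ(199) = 199 − 1 = 198 = 2 · 3^2 · 11.
g is a primitive root iff g^(198/q) ≢ 1 (mod 199) for each prime q ∈ {2, 3, 11}.
g = 2: 2^99 ≡ 1 — hits 1, so not a primitive root.
g = 3: 3^99 ≡ 198; 3^66 ≡ 106; 3^18 ≡ 125 — none is 1, so 3 is a primitive root.
The smallest primitive root modulo 199 is 3.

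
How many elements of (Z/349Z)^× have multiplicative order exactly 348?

112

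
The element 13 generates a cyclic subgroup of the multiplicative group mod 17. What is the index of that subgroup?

ord(13) | φ(17) = 17 − 1 = 16 = 2^4.
Divisors of 16: 1, 2, 4, 8, 16.
Evaluate successive powers at the divisors of 16:
13^1 ≡ 13
13^2 ≡ 16
13^4 ≡ 1
Thus |⟨13⟩| = ord(13) = 4.
[(Z/17Z)^× : ⟨13⟩] = 16/4 = 4.

4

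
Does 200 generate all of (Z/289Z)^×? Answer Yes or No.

No

φ(289) = φ(17^2) = 17·(17−1) = 272 = 2^4 · 17.
200 is a primitive root mod 289 iff 200^(φ(289)/q) ≢ 1 for every prime q | φ(289), i.e. q ∈ {2, 17}.
200^136 ≡ 1 (mod 289)  [q = 2: ≡ 1 ✗]
200^16 ≡ 205 (mod 289)  [q = 17: ≢ 1 ✓]
Since 200^136 ≡ 1, the order of 200 divides 136 < 272, so 200 is not a primitive root.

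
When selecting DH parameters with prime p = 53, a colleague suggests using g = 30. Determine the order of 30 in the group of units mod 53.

4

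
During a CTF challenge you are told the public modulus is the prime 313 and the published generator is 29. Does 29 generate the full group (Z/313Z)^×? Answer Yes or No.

No

φ(313) = 313 − 1 = 312 = 2^3 · 3 · 13.
29 is a primitive root mod 313 iff 29^(φ(313)/q) ≢ 1 for every prime q | φ(313), i.e. q ∈ {2, 3, 13}.
29^156 ≡ 1 (mod 313)  [q = 2: ≡ 1 ✗]
29^104 ≡ 98 (mod 313)  [q = 3: ≢ 1 ✓]
29^24 ≡ 1 (mod 313)  [q = 13: ≡ 1 ✗]
Since 29^156 ≡ 1, the order of 29 divides 156 < 312, so 29 is not a primitive root.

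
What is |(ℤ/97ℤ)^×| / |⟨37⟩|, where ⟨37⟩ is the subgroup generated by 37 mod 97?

1

ord(37) | φ(97) = 97 − 1 = 96 = 2^5 · 3.
Divisors of 96: 1, 2, 3, 4, 6, 8, 12, 16, 24, 32, 48, 96.
Test each divisor d:
37^1 ≡ 37 (mod 97)
37^2 ≡ 11 (mod 97)
37^3 ≡ 19 (mod 97)
37^4 ≡ 24 (mod 97)
37^6 ≡ 70 (mod 97)
37^8 ≡ 91 (mod 97)
37^12 ≡ 50 (mod 97)
37^16 ≡ 36 (mod 97)
37^24 ≡ 75 (mod 97)
37^32 ≡ 35 (mod 97)
37^48 ≡ 96 (mod 97)
37^96 ≡ 1 (mod 97) ✓
So ord_97(37) = 96, hence |⟨37⟩| = 96.
[(Z/97Z)^× : ⟨37⟩] = 96/96 = 1.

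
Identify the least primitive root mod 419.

2

φ(419) = 419 − 1 = 418 = 2 · 11 · 19.
Test candidates g = 2, 3, … against the prime factors q ∈ {2, 11, 19} of φ(419): g is a generator iff g^(418/q) ≢ 1 for every such q.
g = 2: 2^209 ≡ 418; 2^38 ≡ 334; 2^22 ≡ 114 — none is 1, so 2 is a primitive root.
The smallest primitive root modulo 419 is 2.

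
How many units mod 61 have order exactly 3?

2

φ(61) = 61 − 1 = 60 = 2^2 · 3 · 5.
(Z/61Z)^× is cyclic (|G| = 60); a cyclic group of order m has exactly φ(d) elements of each order d | m, and none otherwise.
3 | 60, and φ(3) = 3 − 1 = 2.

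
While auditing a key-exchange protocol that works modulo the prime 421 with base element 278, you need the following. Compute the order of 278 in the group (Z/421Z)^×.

420

ord(278) | φ(421) = 421 − 1 = 420 = 2^2 · 3 · 5 · 7.
Divisors of 420: 1, 2, 3, 4, 5, 6, 7, 10, 12, 14, 15, 20, 21, 28, 30, 35, 42, 60, 70, 84, 105, 140, 210, 420.
Check 278^d mod 421 for each divisor in increasing order:
278^1 ≡ 278 (mod 421)
278^2 ≡ 241 (mod 421)
278^3 ≡ 59 (mod 421)
278^4 ≡ 404 (mod 421)
278^5 ≡ 326 (mod 421)
278^6 ≡ 113 (mod 421)
278^7 ≡ 260 (mod 421)
278^10 ≡ 184 (mod 421)
278^12 ≡ 139 (mod 421)
278^14 ≡ 240 (mod 421)
278^15 ≡ 202 (mod 421)
278^20 ≡ 176 (mod 421)
278^21 ≡ 92 (mod 421)
278^28 ≡ 344 (mod 421)
278^30 ≡ 388 (mod 421)
278^35 ≡ 188 (mod 421)
278^42 ≡ 44 (mod 421)
278^60 ≡ 247 (mod 421)
278^70 ≡ 401 (mod 421)
278^84 ≡ 252 (mod 421)
278^105 ≡ 29 (mod 421)
278^140 ≡ 400 (mod 421)
278^210 ≡ 420 (mod 421)
278^420 ≡ 1 (mod 421) ✓
So ord_421(278) = 420.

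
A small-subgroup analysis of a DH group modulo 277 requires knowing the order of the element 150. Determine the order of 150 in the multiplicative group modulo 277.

The order of 150 must divide φ(277) = 277 − 1 = 276 = 2^2 · 3 · 23.
Divisors of 276: 1, 2, 3, 4, 6, 12, 23, 46, 69, 92, 138, 276.
Test each divisor d:
150^1 ≡ 150 (mod 277)
150^2 ≡ 63 (mod 277)
150^3 ≡ 32 (mod 277)
150^4 ≡ 91 (mod 277)
150^6 ≡ 193 (mod 277)
150^12 ≡ 131 (mod 277)
150^23 ≡ 35 (mod 277)
150^46 ≡ 117 (mod 277)
150^69 ≡ 217 (mod 277)
150^92 ≡ 116 (mod 277)
150^138 ≡ 276 (mod 277)
150^276 ≡ 1 (mod 277) ✓
So ord_277(150) = 276.

276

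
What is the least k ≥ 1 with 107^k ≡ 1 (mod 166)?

82

The order of 107 must divide φ(166) = φ(2)·φ(83) = 1·82 = 82 = 2 · 41.
Divisors of 82: 1, 2, 41, 82.
Evaluate successive powers at the divisors of 82:
107^1 ≡ 107 (mod 166)
107^2 ≡ 161 (mod 166)
107^41 ≡ 165 (mod 166)
107^82 ≡ 1 (mod 166) ✓
So ord_166(107) = 82.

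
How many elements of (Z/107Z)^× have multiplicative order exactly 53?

52

φ(107) = 107 − 1 = 106 = 2 · 53.
In a cyclic group of order 106, there are φ(d) elements of order d for each divisor d of 106, and zero for non-divisors.
53 | 106, and φ(53) = 53 − 1 = 52.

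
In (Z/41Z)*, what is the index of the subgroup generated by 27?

5

Since 27 ∈ (Z/41Z)^×, its order divides φ(41) = 41 − 1 = 40 = 2^3 · 5.
Divisors of 40: 1, 2, 4, 5, 8, 10, 20, 40.
Test each divisor d:
27^1 ≡ 27 (mod 41)
27^2 ≡ 32 (mod 41)
27^4 ≡ 40 (mod 41)
27^5 ≡ 14 (mod 41)
27^8 ≡ 1 (mod 41) ✓
The order of 27 is 8, so the subgroup it generates has 8 elements.
The index is φ(41) / ord(27) = 40 / 8 = 5.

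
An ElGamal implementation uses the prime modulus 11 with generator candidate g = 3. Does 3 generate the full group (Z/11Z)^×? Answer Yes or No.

No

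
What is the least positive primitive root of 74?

φ(74) = φ(2)·φ(37) = 1·36 = 36 = 2^2 · 3^2.
Test candidates g = 2, 3, … against the prime factors q ∈ {2, 3} of φ(74): g is a generator iff g^(36/q) ≢ 1 for every such q.
g = 2: gcd(2, 74) = 2 > 1, not a unit — skip.
g = 3: 3^18 ≡ 1 — hits 1, so not a primitive root.
g = 4: gcd(4, 74) = 2 > 1, not a unit — skip.
g = 5: 5^18 ≡ 73; 5^12 ≡ 47 — none is 1, so 5 is a primitive root.
Hence the least primitive root of 74 is 5.

5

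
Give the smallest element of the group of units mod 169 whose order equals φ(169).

φ(169) = φ(13^2) = 13·(13−1) = 156 = 2^2 · 3 · 13.
Test candidates g = 2, 3, … against the prime factors q ∈ {2, 3, 13} of φ(169): g is a generator iff g^(156/q) ≢ 1 for every such q.
g = 2: 2^78 ≡ 168; 2^52 ≡ 146; 2^12 ≡ 40 — none is 1, so 2 is a primitive root.
The smallest primitive root modulo 169 is 2.

2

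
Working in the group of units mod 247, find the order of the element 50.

12

ord(50) | φ(247) = φ(13·19) = (13−1)·(19−1) = 12·18 = 216 = 2^3 · 3^3.
Divisors of 216: 1, 2, 3, 4, 6, 8, 9, 12, 18, 24, 27, 36, 54, 72, 108, 216.
Compute 50^d (mod 247) for the divisors d until we hit 1:
50^1 ≡ 50 (mod 247)
50^2 ≡ 30 (mod 247)
50^3 ≡ 18 (mod 247)
50^4 ≡ 159 (mod 247)
50^6 ≡ 77 (mod 247)
50^8 ≡ 87 (mod 247)
50^9 ≡ 151 (mod 247)
50^12 ≡ 1 (mod 247) ✓
The smallest such exponent is 12, so the order of 50 is 12.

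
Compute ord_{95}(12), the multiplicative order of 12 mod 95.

12

By Lagrange's theorem, ord_95(12) divides φ(95) = φ(5·19) = (5−1)·(19−1) = 4·18 = 72 = 2^3 · 3^2.
Divisors of 72: 1, 2, 3, 4, 6, 8, 9, 12, 18, 24, 36, 72.
Check 12^d mod 95 for each divisor in increasing order:
12^1 ≡ 12 (mod 95)
12^2 ≡ 49 (mod 95)
12^3 ≡ 18 (mod 95)
12^4 ≡ 26 (mod 95)
12^6 ≡ 39 (mod 95)
12^8 ≡ 11 (mod 95)
12^9 ≡ 37 (mod 95)
12^12 ≡ 1 (mod 95) ✓
Therefore the multiplicative order of 12 modulo 95 is 12.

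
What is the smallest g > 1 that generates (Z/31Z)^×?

φ(31) = 31 − 1 = 30 = 2 · 3 · 5.
Test candidates g = 2, 3, … against the prime factors q ∈ {2, 3, 5} of φ(31): g is a generator iff g^(30/q) ≢ 1 for every such q.
g = 2: 2^15 ≡ 1 — hits 1, so not a primitive root.
g = 3: 3^15 ≡ 30; 3^10 ≡ 25; 3^6 ≡ 16 — none is 1, so 3 is a primitive root.
Hence the least primitive root of 31 is 3.

3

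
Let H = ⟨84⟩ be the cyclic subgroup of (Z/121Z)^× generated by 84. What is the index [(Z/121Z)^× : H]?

1

By Lagrange's theorem, ord_121(84) divides φ(121) = φ(11^2) = 11·(11−1) = 110 = 2 · 5 · 11.
Divisors of 110: 1, 2, 5, 10, 11, 22, 55, 110.
Check 84^d mod 121 for each divisor in increasing order:
84^1 ≡ 84
84^2 ≡ 38
84^5 ≡ 54
84^10 ≡ 12
84^11 ≡ 40
84^22 ≡ 27
84^55 ≡ 120
84^110 ≡ 1
So ord_121(84) = 110, hence |⟨84⟩| = 110.
Index = |(Z/121Z)^×| / |⟨84⟩| = 110 / 110 = 1.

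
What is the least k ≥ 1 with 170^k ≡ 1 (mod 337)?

Since 170 ∈ (Z/337Z)^×, its order divides φ(337) = 337 − 1 = 336 = 2^4 · 3 · 7.
Divisors of 336: 1, 2, 3, 4, 6, 7, 8, 12, 14, 16, 21, 24, 28, 42, 48, 56, 84, 112, 168, 336.
Evaluate successive powers at the divisors of 336:
170^1 ≡ 170
170^2 ≡ 255
170^3 ≡ 214
170^4 ≡ 321
170^6 ≡ 301
170^7 ≡ 283
170^8 ≡ 256
170^12 ≡ 285
170^14 ≡ 220
170^16 ≡ 158
170^21 ≡ 252
170^24 ≡ 8
170^28 ≡ 209
170^42 ≡ 148
170^48 ≡ 64
170^56 ≡ 208
170^84 ≡ 336
170^112 ≡ 128
170^168 ≡ 1
The smallest such exponent is 168, so the order of 170 is 168.

168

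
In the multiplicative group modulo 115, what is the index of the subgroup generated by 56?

4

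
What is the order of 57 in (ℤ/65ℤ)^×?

4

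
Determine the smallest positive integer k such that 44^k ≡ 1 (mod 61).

60

By Lagrange's theorem, ord_61(44) divides φ(61) = 61 − 1 = 60 = 2^2 · 3 · 5.
Divisors of 60: 1, 2, 3, 4, 5, 6, 10, 12, 15, 20, 30, 60.
Compute 44^d (mod 61) for the divisors d until we hit 1:
44^1 ≡ 44
44^2 ≡ 45
44^3 ≡ 28
44^4 ≡ 12
44^5 ≡ 40
44^6 ≡ 52
44^10 ≡ 14
44^12 ≡ 20
44^15 ≡ 11
44^20 ≡ 13
44^30 ≡ 60
44^60 ≡ 1
Hence ord(44) = 60.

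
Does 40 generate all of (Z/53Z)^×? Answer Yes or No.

φ(53) = 53 − 1 = 52 = 2^2 · 13.
It suffices to check that the order of 40 is not a proper divisor of 52: compute 40^(52/q) for q ∈ {2, 13}.
40^26 ≡ 1 (mod 53)  [q = 2: ≡ 1 ✗]
40^4 ≡ 47 (mod 53)  [q = 13: ≢ 1 ✓]
The check at q = 2 fails, so 40 generates a proper subgroup.

No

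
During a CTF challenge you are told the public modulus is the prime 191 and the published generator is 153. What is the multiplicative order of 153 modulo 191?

By Lagrange's theorem, ord_191(153) divides φ(191) = 191 − 1 = 190 = 2 · 5 · 19.
Divisors of 190: 1, 2, 5, 10, 19, 38, 95, 190.
Compute 153^d (mod 191) for the divisors d until we hit 1:
153^1 ≡ 153 (mod 191)
153^2 ≡ 107 (mod 191)
153^5 ≡ 36 (mod 191)
153^10 ≡ 150 (mod 191)
153^19 ≡ 1 (mod 191) ✓
Hence ord(153) = 19.

19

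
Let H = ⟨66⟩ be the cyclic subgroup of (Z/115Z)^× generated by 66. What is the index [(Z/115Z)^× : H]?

4

By Lagrange's theorem, ord_115(66) divides φ(115) = φ(5·23) = (5−1)·(23−1) = 4·22 = 88 = 2^3 · 11.
Divisors of 88: 1, 2, 4, 8, 11, 22, 44, 88.
Evaluate successive powers at the divisors of 88:
66^1 ≡ 66 (mod 115)
66^2 ≡ 101 (mod 115)
66^4 ≡ 81 (mod 115)
66^8 ≡ 6 (mod 115)
66^11 ≡ 91 (mod 115)
66^22 ≡ 1 (mod 115) ✓
Thus |⟨66⟩| = ord(66) = 22.
Index = |(Z/115Z)^×| / |⟨66⟩| = 88 / 22 = 4.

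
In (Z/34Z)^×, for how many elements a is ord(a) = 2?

1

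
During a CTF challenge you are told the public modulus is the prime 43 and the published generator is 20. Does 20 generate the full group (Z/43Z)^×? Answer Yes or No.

Yes

φ(43) = 43 − 1 = 42 = 2 · 3 · 7.
20 is a primitive root mod 43 iff 20^(φ(43)/q) ≢ 1 for every prime q | φ(43), i.e. q ∈ {2, 3, 7}.
20^21 ≡ 42 (mod 43)  [q = 2: ≢ 1 ✓]
20^14 ≡ 36 (mod 43)  [q = 3: ≢ 1 ✓]
20^6 ≡ 4 (mod 43)  [q = 7: ≢ 1 ✓]
All checks pass, so 20 has order 42 and is a primitive root modulo 43.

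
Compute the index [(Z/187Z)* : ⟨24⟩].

2

The order of 24 must divide φ(187) = φ(11·17) = (11−1)·(17−1) = 10·16 = 160 = 2^5 · 5.
Divisors of 160: 1, 2, 4, 5, 8, 10, 16, 20, 32, 40, 80, 160.
Check 24^d mod 187 for each divisor in increasing order:
24^1 ≡ 24 (mod 187)
24^2 ≡ 15 (mod 187)
24^4 ≡ 38 (mod 187)
24^5 ≡ 164 (mod 187)
24^8 ≡ 135 (mod 187)
24^10 ≡ 155 (mod 187)
24^16 ≡ 86 (mod 187)
24^20 ≡ 89 (mod 187)
24^32 ≡ 103 (mod 187)
24^40 ≡ 67 (mod 187)
24^80 ≡ 1 (mod 187) ✓
So ord_187(24) = 80, hence |⟨24⟩| = 80.
[(Z/187Z)^× : ⟨24⟩] = 160/80 = 2.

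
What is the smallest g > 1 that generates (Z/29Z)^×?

φ(29) = 29 − 1 = 28 = 2^2 · 7.
g is a primitive root iff g^(28/q) ≢ 1 (mod 29) for each prime q ∈ {2, 7}.
g = 2: 2^14 ≡ 28; 2^4 ≡ 16 — none is 1, so 2 is a primitive root.
So 2 is the smallest generator of (Z/29Z)^×.

2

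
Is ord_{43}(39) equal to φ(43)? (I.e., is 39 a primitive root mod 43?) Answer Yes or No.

No

φ(43) = 43 − 1 = 42 = 2 · 3 · 7.
It suffices to check that the order of 39 is not a proper divisor of 42: compute 39^(42/q) for q ∈ {2, 3, 7}.
39^21 ≡ 42 (mod 43)  [q = 2: ≢ 1 ✓]
39^14 ≡ 1 (mod 43)  [q = 3: ≡ 1 ✗]
39^6 ≡ 11 (mod 43)  [q = 7: ≢ 1 ✓]
Since 39^14 ≡ 1, the order of 39 divides 14 < 42, so 39 is not a primitive root.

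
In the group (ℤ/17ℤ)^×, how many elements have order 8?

φ(17) = 17 − 1 = 16 = 2^4.
(Z/17Z)^× is cyclic (|G| = 16); a cyclic group of order m has exactly φ(d) elements of each order d | m, and none otherwise.
8 = 2^3 divides 16, and φ(8) = 4.

4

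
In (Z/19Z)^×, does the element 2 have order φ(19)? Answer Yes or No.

Yes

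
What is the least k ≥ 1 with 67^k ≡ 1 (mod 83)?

82

The order of 67 must divide φ(83) = 83 − 1 = 82 = 2 · 41.
Divisors of 82: 1, 2, 41, 82.
Check 67^d mod 83 for each divisor in increasing order:
67^1 ≡ 67 (mod 83)
67^2 ≡ 7 (mod 83)
67^41 ≡ 82 (mod 83)
67^82 ≡ 1 (mod 83) ✓
So ord_83(67) = 82.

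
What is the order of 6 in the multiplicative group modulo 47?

The order of 6 must divide φ(47) = 47 − 1 = 46 = 2 · 23.
Divisors of 46: 1, 2, 23, 46.
Evaluate successive powers at the divisors of 46:
6^1 ≡ 6 (mod 47)
6^2 ≡ 36 (mod 47)
6^23 ≡ 1 (mod 47) ✓
So ord_47(6) = 23.

23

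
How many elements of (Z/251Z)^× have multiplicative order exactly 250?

100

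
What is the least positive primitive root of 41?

6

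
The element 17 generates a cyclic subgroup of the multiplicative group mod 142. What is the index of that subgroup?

The order of 17 must divide φ(142) = φ(2)·φ(71) = 1·70 = 70 = 2 · 5 · 7.
Divisors of 70: 1, 2, 5, 7, 10, 14, 35, 70.
Evaluate successive powers at the divisors of 70:
17^1 ≡ 17 (mod 142)
17^2 ≡ 5 (mod 142)
17^5 ≡ 141 (mod 142)
17^7 ≡ 137 (mod 142)
17^10 ≡ 1 (mod 142) ✓
The order of 17 is 10, so the subgroup it generates has 10 elements.
The index is φ(142) / ord(17) = 70 / 10 = 7.

7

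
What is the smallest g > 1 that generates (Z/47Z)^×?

5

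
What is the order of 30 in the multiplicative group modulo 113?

7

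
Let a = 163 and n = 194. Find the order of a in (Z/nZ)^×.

48

ord(163) | φ(194) = φ(2)·φ(97) = 1·96 = 96 = 2^5 · 3.
Divisors of 96: 1, 2, 3, 4, 6, 8, 12, 16, 24, 32, 48, 96.
Check 163^d mod 194 for each divisor in increasing order:
163^1 ≡ 163 (mod 194)
163^2 ≡ 185 (mod 194)
163^3 ≡ 85 (mod 194)
163^4 ≡ 81 (mod 194)
163^6 ≡ 47 (mod 194)
163^8 ≡ 159 (mod 194)
163^12 ≡ 75 (mod 194)
163^16 ≡ 61 (mod 194)
163^24 ≡ 193 (mod 194)
163^32 ≡ 35 (mod 194)
163^48 ≡ 1 (mod 194) ✓
The smallest such exponent is 48, so the order of 163 is 48.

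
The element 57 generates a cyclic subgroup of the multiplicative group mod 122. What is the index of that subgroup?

4

The order of 57 must divide φ(122) = φ(2)·φ(61) = 1·60 = 60 = 2^2 · 3 · 5.
Divisors of 60: 1, 2, 3, 4, 5, 6, 10, 12, 15, 20, 30, 60.
Evaluate successive powers at the divisors of 60:
57^1 ≡ 57 (mod 122)
57^2 ≡ 77 (mod 122)
57^3 ≡ 119 (mod 122)
57^4 ≡ 73 (mod 122)
57^5 ≡ 13 (mod 122)
57^6 ≡ 9 (mod 122)
57^10 ≡ 47 (mod 122)
57^12 ≡ 81 (mod 122)
57^15 ≡ 1 (mod 122) ✓
The order of 57 is 15, so the subgroup it generates has 15 elements.
Index = |(Z/122Z)^×| / |⟨57⟩| = 60 / 15 = 4.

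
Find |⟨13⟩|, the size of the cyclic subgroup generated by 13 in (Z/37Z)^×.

The order of 13 must divide φ(37) = 37 − 1 = 36 = 2^2 · 3^2.
Divisors of 36: 1, 2, 3, 4, 6, 9, 12, 18, 36.
Check 13^d mod 37 for each divisor in increasing order:
13^1 ≡ 13
13^2 ≡ 21
13^3 ≡ 14
13^4 ≡ 34
13^6 ≡ 11
13^9 ≡ 6
13^12 ≡ 10
13^18 ≡ 36
13^36 ≡ 1
Therefore the multiplicative order of 13 modulo 37 is 36.

36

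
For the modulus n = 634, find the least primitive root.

φ(634) = φ(2)·φ(317) = 1·316 = 316 = 2^2 · 79.
g is a primitive root iff g^(316/q) ≢ 1 (mod 634) for each prime q ∈ {2, 79}.
g = 2: gcd(2, 634) = 2 > 1, not a unit — skip.
g = 3: 3^158 ≡ 633; 3^4 ≡ 81 — none is 1, so 3 is a primitive root.
The smallest primitive root modulo 634 is 3.

3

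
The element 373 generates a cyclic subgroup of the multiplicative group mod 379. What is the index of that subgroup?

The order of 373 must divide φ(379) = 379 − 1 = 378 = 2 · 3^3 · 7.
Divisors of 378: 1, 2, 3, 6, 7, 9, 14, 18, 21, 27, 42, 54, 63, 126, 189, 378.
Compute 373^d (mod 379) for the divisors d until we hit 1:
373^1 ≡ 373 (mod 379)
373^2 ≡ 36 (mod 379)
373^3 ≡ 163 (mod 379)
373^6 ≡ 39 (mod 379)
373^7 ≡ 145 (mod 379)
373^9 ≡ 293 (mod 379)
373^14 ≡ 180 (mod 379)
373^18 ≡ 195 (mod 379)
373^21 ≡ 328 (mod 379)
373^27 ≡ 285 (mod 379)
373^42 ≡ 327 (mod 379)
373^54 ≡ 119 (mod 379)
373^63 ≡ 378 (mod 379)
373^126 ≡ 1 (mod 379) ✓
So ord_379(373) = 126, hence |⟨373⟩| = 126.
[(Z/379Z)^× : ⟨373⟩] = 378/126 = 3.

3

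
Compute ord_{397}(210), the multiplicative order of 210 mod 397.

396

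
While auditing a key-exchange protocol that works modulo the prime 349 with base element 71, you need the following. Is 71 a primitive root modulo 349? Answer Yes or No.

Yes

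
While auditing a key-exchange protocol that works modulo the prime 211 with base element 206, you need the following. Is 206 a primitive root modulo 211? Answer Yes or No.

No

φ(211) = 211 − 1 = 210 = 2 · 3 · 5 · 7.
206 is a primitive root mod 211 iff 206^(φ(211)/q) ≢ 1 for every prime q | φ(211), i.e. q ∈ {2, 3, 5, 7}.
206^105 ≡ 210 (mod 211)  [q = 2: ≢ 1 ✓]
206^70 ≡ 1 (mod 211)  [q = 3: ≡ 1 ✗]
206^42 ≡ 55 (mod 211)  [q = 5: ≢ 1 ✓]
206^30 ≡ 58 (mod 211)  [q = 7: ≢ 1 ✓]
Since 206^70 ≡ 1, the order of 206 divides 70 < 210, so 206 is not a primitive root.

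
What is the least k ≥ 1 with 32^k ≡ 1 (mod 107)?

106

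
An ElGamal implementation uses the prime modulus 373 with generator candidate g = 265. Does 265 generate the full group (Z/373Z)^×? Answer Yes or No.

No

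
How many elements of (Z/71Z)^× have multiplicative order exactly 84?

0

φ(71) = 71 − 1 = 70 = 2 · 5 · 7.
(Z/71Z)^× is cyclic (|G| = 70); a cyclic group of order m has exactly φ(d) elements of each order d | m, and none otherwise.
Since 84 ∤ 70, the count is 0.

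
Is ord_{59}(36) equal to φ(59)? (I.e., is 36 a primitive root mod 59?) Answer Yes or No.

No

φ(59) = 59 − 1 = 58 = 2 · 29.
36 is a primitive root mod 59 iff 36^(φ(59)/q) ≢ 1 for every prime q | φ(59), i.e. q ∈ {2, 29}.
36^29 ≡ 1 (mod 59)  [q = 2: ≡ 1 ✗]
36^2 ≡ 57 (mod 59)  [q = 29: ≢ 1 ✓]
Since 36^29 ≡ 1, the order of 36 divides 29 < 58, so 36 is not a primitive root.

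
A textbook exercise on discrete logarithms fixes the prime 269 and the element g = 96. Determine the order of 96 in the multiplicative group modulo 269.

134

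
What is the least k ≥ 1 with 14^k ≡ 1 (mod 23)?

22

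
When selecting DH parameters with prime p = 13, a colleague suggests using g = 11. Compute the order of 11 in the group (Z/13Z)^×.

ord(11) | φ(13) = 13 − 1 = 12 = 2^2 · 3.
Divisors of 12: 1, 2, 3, 4, 6, 12.
Compute 11^d (mod 13) for the divisors d until we hit 1:
11^1 ≡ 11 (mod 13)
11^2 ≡ 4 (mod 13)
11^3 ≡ 5 (mod 13)
11^4 ≡ 3 (mod 13)
11^6 ≡ 12 (mod 13)
11^12 ≡ 1 (mod 13) ✓
So ord_13(11) = 12.

12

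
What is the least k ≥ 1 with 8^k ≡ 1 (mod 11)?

10

ord(8) | φ(11) = 11 − 1 = 10 = 2 · 5.
Divisors of 10: 1, 2, 5, 10.
Check 8^d mod 11 for each divisor in increasing order:
8^1 ≡ 8
8^2 ≡ 9
8^5 ≡ 10
8^10 ≡ 1
Hence ord(8) = 10.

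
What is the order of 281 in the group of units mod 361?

342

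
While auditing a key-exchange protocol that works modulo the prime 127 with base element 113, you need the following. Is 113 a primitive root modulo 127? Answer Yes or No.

No

φ(127) = 127 − 1 = 126 = 2 · 3^2 · 7.
113 is a primitive root mod 127 iff 113^(φ(127)/q) ≢ 1 for every prime q | φ(127), i.e. q ∈ {2, 3, 7}.
113^63 ≡ 1 (mod 127)  [q = 2: ≡ 1 ✗]
113^42 ≡ 107 (mod 127)  [q = 3: ≢ 1 ✓]
113^18 ≡ 8 (mod 127)  [q = 7: ≢ 1 ✓]
The check at q = 2 fails, so 113 generates a proper subgroup.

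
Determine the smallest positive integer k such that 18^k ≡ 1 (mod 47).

Since 18 ∈ (Z/47Z)^×, its order divides φ(47) = 47 − 1 = 46 = 2 · 23.
Divisors of 46: 1, 2, 23, 46.
Evaluate successive powers at the divisors of 46:
18^1 ≡ 18 (mod 47)
18^2 ≡ 42 (mod 47)
18^23 ≡ 1 (mod 47) ✓
Therefore the multiplicative order of 18 modulo 47 is 23.

23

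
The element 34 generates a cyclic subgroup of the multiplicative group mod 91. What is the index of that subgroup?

The order of 34 must divide φ(91) = φ(7·13) = (7−1)·(13−1) = 6·12 = 72 = 2^3 · 3^2.
Divisors of 72: 1, 2, 3, 4, 6, 8, 9, 12, 18, 24, 36, 72.
Evaluate successive powers at the divisors of 72:
34^1 ≡ 34 (mod 91)
34^2 ≡ 64 (mod 91)
34^3 ≡ 83 (mod 91)
34^4 ≡ 1 (mod 91) ✓
So ord_91(34) = 4, hence |⟨34⟩| = 4.
Index = |(Z/91Z)^×| / |⟨34⟩| = 72 / 4 = 18.

18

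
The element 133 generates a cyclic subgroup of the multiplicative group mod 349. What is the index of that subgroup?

3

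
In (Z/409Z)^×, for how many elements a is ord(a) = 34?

φ(409) = 409 − 1 = 408 = 2^3 · 3 · 17.
Since (Z/409Z)^× is cyclic of order 408, the number of elements of order d is φ(d) when d | 408 and 0 otherwise.
34 = 2 · 17 divides 408, and φ(34) = 16.

16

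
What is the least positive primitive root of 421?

2

φ(421) = 421 − 1 = 420 = 2^2 · 3 · 5 · 7.
g is a primitive root iff g^(420/q) ≢ 1 (mod 421) for each prime q ∈ {2, 3, 5, 7}.
g = 2: 2^210 ≡ 420; 2^140 ≡ 400; 2^84 ≡ 279; 2^60 ≡ 370 — none is 1, so 2 is a primitive root.
Hence the least primitive root of 421 is 2.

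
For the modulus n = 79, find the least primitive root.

φ(79) = 79 − 1 = 78 = 2 · 3 · 13.
Test candidates g = 2, 3, … against the prime factors q ∈ {2, 3, 13} of φ(79): g is a generator iff g^(78/q) ≢ 1 for every such q.
g = 2: 2^39 ≡ 1 — hits 1, so not a primitive root.
g = 3: 3^39 ≡ 78; 3^26 ≡ 23; 3^6 ≡ 18 — none is 1, so 3 is a primitive root.
So 3 is the smallest generator of (Z/79Z)^×.

3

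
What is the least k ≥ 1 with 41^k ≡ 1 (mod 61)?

The order of 41 must divide φ(61) = 61 − 1 = 60 = 2^2 · 3 · 5.
Divisors of 60: 1, 2, 3, 4, 5, 6, 10, 12, 15, 20, 30, 60.
Evaluate successive powers at the divisors of 60:
41^1 ≡ 41 (mod 61)
41^2 ≡ 34 (mod 61)
41^3 ≡ 52 (mod 61)
41^4 ≡ 58 (mod 61)
41^5 ≡ 60 (mod 61)
41^6 ≡ 20 (mod 61)
41^10 ≡ 1 (mod 61) ✓
The smallest such exponent is 10, so the order of 41 is 10.

10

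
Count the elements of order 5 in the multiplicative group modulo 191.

φ(191) = 191 − 1 = 190 = 2 · 5 · 19.
Since (Z/191Z)^× is cyclic of order 190, the number of elements of order d is φ(d) when d | 190 and 0 otherwise.
5 | 190, and φ(5) = 5 − 1 = 4.

4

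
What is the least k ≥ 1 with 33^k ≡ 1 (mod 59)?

58

By Lagrange's theorem, ord_59(33) divides φ(59) = 59 − 1 = 58 = 2 · 29.
Divisors of 58: 1, 2, 29, 58.
Test each divisor d:
33^1 ≡ 33 (mod 59)
33^2 ≡ 27 (mod 59)
33^29 ≡ 58 (mod 59)
33^58 ≡ 1 (mod 59) ✓
Therefore the multiplicative order of 33 modulo 59 is 58.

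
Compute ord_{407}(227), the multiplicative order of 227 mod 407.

180

ord(227) | φ(407) = φ(11·37) = (11−1)·(37−1) = 10·36 = 360 = 2^3 · 3^2 · 5.
Divisors of 360: 1, 2, 3, 4, 5, 6, 8, 9, 10, 12, 15, 18, 20, 24, 30, 36, 40, 45, 60, 72, 90, 120, 180, 360.
Check 227^d mod 407 for each divisor in increasing order:
227^1 ≡ 227 (mod 407)
227^2 ≡ 247 (mod 407)
227^3 ≡ 310 (mod 407)
227^4 ≡ 366 (mod 407)
227^5 ≡ 54 (mod 407)
227^6 ≡ 48 (mod 407)
227^8 ≡ 53 (mod 407)
227^9 ≡ 228 (mod 407)
227^10 ≡ 67 (mod 407)
227^12 ≡ 269 (mod 407)
227^15 ≡ 362 (mod 407)
227^18 ≡ 295 (mod 407)
227^20 ≡ 12 (mod 407)
227^24 ≡ 322 (mod 407)
227^30 ≡ 397 (mod 407)
227^36 ≡ 334 (mod 407)
227^40 ≡ 144 (mod 407)
227^45 ≡ 43 (mod 407)
227^60 ≡ 100 (mod 407)
227^72 ≡ 38 (mod 407)
227^90 ≡ 221 (mod 407)
227^120 ≡ 232 (mod 407)
227^180 ≡ 1 (mod 407) ✓
The smallest such exponent is 180, so the order of 227 is 180.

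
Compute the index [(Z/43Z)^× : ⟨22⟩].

3

ord(22) | φ(43) = 43 − 1 = 42 = 2 · 3 · 7.
Divisors of 42: 1, 2, 3, 6, 7, 14, 21, 42.
Test each divisor d:
22^1 ≡ 22 (mod 43)
22^2 ≡ 11 (mod 43)
22^3 ≡ 27 (mod 43)
22^6 ≡ 41 (mod 43)
22^7 ≡ 42 (mod 43)
22^14 ≡ 1 (mod 43) ✓
The order of 22 is 14, so the subgroup it generates has 14 elements.
Index = |(Z/43Z)^×| / |⟨22⟩| = 42 / 14 = 3.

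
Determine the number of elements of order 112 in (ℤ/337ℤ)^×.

φ(337) = 337 − 1 = 336 = 2^4 · 3 · 7.
(Z/337Z)^× is cyclic (|G| = 336); a cyclic group of order m has exactly φ(d) elements of each order d | m, and none otherwise.
112 = 2^4 · 7 divides 336, and φ(112) = 48.

48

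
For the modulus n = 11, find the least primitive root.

φ(11) = 11 − 1 = 10 = 2 · 5.
g is a primitive root iff g^(10/q) ≢ 1 (mod 11) for each prime q ∈ {2, 5}.
g = 2: 2^5 ≡ 10; 2^2 ≡ 4 — none is 1, so 2 is a primitive root.
Hence the least primitive root of 11 is 2.

2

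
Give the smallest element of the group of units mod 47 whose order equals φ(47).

5

φ(47) = 47 − 1 = 46 = 2 · 23.
Test candidates g = 2, 3, … against the prime factors q ∈ {2, 23} of φ(47): g is a generator iff g^(46/q) ≢ 1 for every such q.
g = 2: 2^23 ≡ 1 — hits 1, so not a primitive root.
g = 3: 3^23 ≡ 1 — hits 1, so not a primitive root.
g = 4: 4^23 ≡ 1 — hits 1, so not a primitive root.
g = 5: 5^23 ≡ 46; 5^2 ≡ 25 — none is 1, so 5 is a primitive root.
The smallest primitive root modulo 47 is 5.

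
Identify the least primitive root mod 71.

φ(71) = 71 − 1 = 70 = 2 · 5 · 7.
Test candidates g = 2, 3, … against the prime factors q ∈ {2, 5, 7} of φ(71): g is a generator iff g^(70/q) ≢ 1 for every such q.
g = 2: 2^35 ≡ 1 — hits 1, so not a primitive root.
g = 3: 3^35 ≡ 1 — hits 1, so not a primitive root.
g = 4: 4^35 ≡ 1 — hits 1, so not a primitive root.
g = 5: 5^35 ≡ 1 — hits 1, so not a primitive root.
g = 6: 6^35 ≡ 1 — hits 1, so not a primitive root.
g = 7: 7^35 ≡ 70; 7^14 ≡ 54; 7^10 ≡ 45 — none is 1, so 7 is a primitive root.
Hence the least primitive root of 71 is 7.

7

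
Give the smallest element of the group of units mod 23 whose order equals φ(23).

5

φ(23) = 23 − 1 = 22 = 2 · 11.
g is a primitive root iff g^(22/q) ≢ 1 (mod 23) for each prime q ∈ {2, 11}.
g = 2: 2^11 ≡ 1 — hits 1, so not a primitive root.
g = 3: 3^11 ≡ 1 — hits 1, so not a primitive root.
g = 4: 4^11 ≡ 1 — hits 1, so not a primitive root.
g = 5: 5^11 ≡ 22; 5^2 ≡ 2 — none is 1, so 5 is a primitive root.
The smallest primitive root modulo 23 is 5.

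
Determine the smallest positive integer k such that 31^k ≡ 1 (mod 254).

63

ord(31) | φ(254) = φ(2)·φ(127) = 1·126 = 126 = 2 · 3^2 · 7.
Divisors of 126: 1, 2, 3, 6, 7, 9, 14, 18, 21, 42, 63, 126.
Test each divisor d:
31^1 ≡ 31
31^2 ≡ 199
31^3 ≡ 73
31^6 ≡ 249
31^7 ≡ 99
31^9 ≡ 143
31^14 ≡ 149
31^18 ≡ 129
31^21 ≡ 19
31^42 ≡ 107
31^63 ≡ 1
The smallest such exponent is 63, so the order of 31 is 63.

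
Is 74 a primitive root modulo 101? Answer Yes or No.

Yes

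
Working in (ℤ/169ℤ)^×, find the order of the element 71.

156

By Lagrange's theorem, ord_169(71) divides φ(169) = φ(13^2) = 13·(13−1) = 156 = 2^2 · 3 · 13.
Divisors of 156: 1, 2, 3, 4, 6, 12, 13, 26, 39, 52, 78, 156.
Compute 71^d (mod 169) for the divisors d until we hit 1:
71^1 ≡ 71 (mod 169)
71^2 ≡ 140 (mod 169)
71^3 ≡ 138 (mod 169)
71^4 ≡ 165 (mod 169)
71^6 ≡ 116 (mod 169)
71^12 ≡ 105 (mod 169)
71^13 ≡ 19 (mod 169)
71^26 ≡ 23 (mod 169)
71^39 ≡ 99 (mod 169)
71^52 ≡ 22 (mod 169)
71^78 ≡ 168 (mod 169)
71^156 ≡ 1 (mod 169) ✓
Therefore the multiplicative order of 71 modulo 169 is 156.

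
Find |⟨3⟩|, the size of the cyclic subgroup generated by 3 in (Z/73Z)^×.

12

The order of 3 must divide φ(73) = 73 − 1 = 72 = 2^3 · 3^2.
Divisors of 72: 1, 2, 3, 4, 6, 8, 9, 12, 18, 24, 36, 72.
Evaluate successive powers at the divisors of 72:
3^1 ≡ 3 (mod 73)
3^2 ≡ 9 (mod 73)
3^3 ≡ 27 (mod 73)
3^4 ≡ 8 (mod 73)
3^6 ≡ 72 (mod 73)
3^8 ≡ 64 (mod 73)
3^9 ≡ 46 (mod 73)
3^12 ≡ 1 (mod 73) ✓
Hence ord(3) = 12.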